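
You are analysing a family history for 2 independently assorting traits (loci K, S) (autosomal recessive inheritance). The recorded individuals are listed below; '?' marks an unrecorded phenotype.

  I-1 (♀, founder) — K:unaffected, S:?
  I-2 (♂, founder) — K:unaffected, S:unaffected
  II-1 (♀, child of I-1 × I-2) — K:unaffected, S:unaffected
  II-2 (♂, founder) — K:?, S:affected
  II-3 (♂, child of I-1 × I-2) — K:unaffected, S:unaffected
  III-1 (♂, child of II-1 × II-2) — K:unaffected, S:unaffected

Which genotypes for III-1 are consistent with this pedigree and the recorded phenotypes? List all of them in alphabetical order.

III-1 ∈ {KK Ss, Kk Ss}

K/I-1 un ·: KK|Kk
K/I-2 un ·: KK|Kk
K/II-1 un I-1×I-2: KK|Kk
K/II-2 ? ·: KK|Kk|kk
K/II-3 un I-1×I-2: KK|Kk
K/III-1 un II-1×II-2: KK|Kk
⇒ K over [I-1,I-2,II-1,II-2,II-3,III-1]: 58 consistent
S/I-1 ? ·: SS|Ss|ss
S/I-2 un ·: SS|Ss
S/II-1 un I-1×I-2: SS|Ss
S/II-2 aff ·: ss
S/II-3 un I-1×I-2: SS|Ss
S/III-1 un II-1×II-2: Ss
⇒ S over [I-1,I-2,II-1,II-2,II-3,III-1]: 15 consistent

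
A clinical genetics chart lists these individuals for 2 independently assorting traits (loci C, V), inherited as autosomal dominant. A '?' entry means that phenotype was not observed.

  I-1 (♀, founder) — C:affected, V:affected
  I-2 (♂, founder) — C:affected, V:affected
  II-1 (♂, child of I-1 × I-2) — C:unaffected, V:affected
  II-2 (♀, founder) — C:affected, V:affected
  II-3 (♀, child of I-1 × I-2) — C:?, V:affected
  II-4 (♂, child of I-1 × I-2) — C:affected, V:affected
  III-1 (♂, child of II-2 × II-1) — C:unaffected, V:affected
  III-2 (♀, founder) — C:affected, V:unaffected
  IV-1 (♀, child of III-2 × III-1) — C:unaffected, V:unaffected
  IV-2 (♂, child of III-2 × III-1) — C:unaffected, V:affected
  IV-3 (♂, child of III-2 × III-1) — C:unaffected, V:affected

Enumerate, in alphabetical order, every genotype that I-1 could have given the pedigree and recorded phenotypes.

I-1 ∈ {Cc VV, Cc Vv}

C/I-1 aff ·: Cc
C/I-2 aff ·: Cc
C/II-1 un I-1×I-2: cc
C/II-2 aff ·: Cc
C/II-3 ? I-1×I-2: cc|Cc|CC
C/II-4 aff I-1×I-2: Cc|CC
C/III-1 un II-2×II-1: cc
C/III-2 aff ·: Cc
C/IV-1 un III-2×III-1: cc
C/IV-2 un III-2×III-1: cc
C/IV-3 un III-2×III-1: cc
⇒ C over [I-1,I-2,II-1,II-2,II-3,II-4,III-1,III-2,IV-1,IV-2,IV-3]: 6 consistent
V/I-1 aff ·: Vv|VV
V/I-2 aff ·: Vv|VV
V/II-1 aff I-1×I-2: Vv|VV
V/II-2 aff ·: Vv|VV
V/II-3 aff I-1×I-2: Vv|VV
V/II-4 aff I-1×I-2: Vv|VV
V/III-1 aff II-2×II-1: Vv
V/III-2 un ·: vv
V/IV-1 un III-2×III-1: vv
V/IV-2 aff III-2×III-1: Vv
V/IV-3 aff III-2×III-1: Vv
⇒ V over [I-1,I-2,II-1,II-2,II-3,II-4,III-1,III-2,IV-1,IV-2,IV-3]: 37 consistent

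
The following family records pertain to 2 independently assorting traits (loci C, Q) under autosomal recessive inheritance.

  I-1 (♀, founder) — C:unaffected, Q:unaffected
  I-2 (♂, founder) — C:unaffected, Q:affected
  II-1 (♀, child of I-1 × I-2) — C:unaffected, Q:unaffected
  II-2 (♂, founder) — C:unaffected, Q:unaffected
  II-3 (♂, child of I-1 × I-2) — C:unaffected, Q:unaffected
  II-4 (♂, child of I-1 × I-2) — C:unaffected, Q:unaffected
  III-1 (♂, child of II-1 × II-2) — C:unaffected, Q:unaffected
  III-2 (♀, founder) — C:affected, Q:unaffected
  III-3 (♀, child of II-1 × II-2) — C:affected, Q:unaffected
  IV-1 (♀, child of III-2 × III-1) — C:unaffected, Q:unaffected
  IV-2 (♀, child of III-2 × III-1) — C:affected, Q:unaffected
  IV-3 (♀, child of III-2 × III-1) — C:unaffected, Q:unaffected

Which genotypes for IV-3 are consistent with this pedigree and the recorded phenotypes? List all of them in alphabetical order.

C/I-1 un ·: CC|Cc
C/I-2 un ·: CC|Cc
C/II-1 un I-1×I-2: Cc
C/II-2 un ·: Cc
C/II-3 un I-1×I-2: CC|Cc
C/II-4 un I-1×I-2: CC|Cc
C/III-1 un II-1×II-2: Cc
C/III-2 aff ·: cc
C/III-3 aff II-1×II-2: cc
C/IV-1 un III-2×III-1: Cc
C/IV-2 aff III-2×III-1: cc
C/IV-3 un III-2×III-1: Cc
⇒ C over [I-1,I-2,II-1,II-2,II-3,II-4,III-1,III-2,III-3,IV-1,IV-2,IV-3]: 12 consistent
Q/I-1 un ·: QQ|Qq
Q/I-2 aff ·: qq
Q/II-1 un I-1×I-2: Qq
Q/II-2 un ·: QQ|Qq
Q/II-3 un I-1×I-2: Qq
Q/II-4 un I-1×I-2: Qq
Q/III-1 un II-1×II-2: QQ|Qq
Q/III-2 un ·: QQ|Qq
Q/III-3 un II-1×II-2: QQ|Qq
Q/IV-1 un III-2×III-1: QQ|Qq
Q/IV-2 un III-2×III-1: QQ|Qq
Q/IV-3 un III-2×III-1: QQ|Qq
⇒ Q over [I-1,I-2,II-1,II-2,II-3,II-4,III-1,III-2,III-3,IV-1,IV-2,IV-3]: 200 consistent

IV-3 ∈ {Cc QQ, Cc Qq}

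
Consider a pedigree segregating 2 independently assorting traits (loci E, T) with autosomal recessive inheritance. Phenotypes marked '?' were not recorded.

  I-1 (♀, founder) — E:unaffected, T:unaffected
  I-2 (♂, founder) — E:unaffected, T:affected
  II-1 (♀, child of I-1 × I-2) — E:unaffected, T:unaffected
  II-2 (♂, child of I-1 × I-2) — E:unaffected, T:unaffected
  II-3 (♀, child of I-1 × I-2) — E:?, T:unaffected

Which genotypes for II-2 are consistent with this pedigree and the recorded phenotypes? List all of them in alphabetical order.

II-2 ∈ {EE Tt, Ee Tt}

E/I-1 un ·: EE|Ee
E/I-2 un ·: EE|Ee
E/II-1 un I-1×I-2: EE|Ee
E/II-2 un I-1×I-2: EE|Ee
E/II-3 ? I-1×I-2: EE|Ee|ee
⇒ E over [I-1,I-2,II-1,II-2,II-3]: 29 consistent
T/I-1 un ·: TT|Tt
T/I-2 aff ·: tt
T/II-1 un I-1×I-2: Tt
T/II-2 un I-1×I-2: Tt
T/II-3 un I-1×I-2: Tt
⇒ T over [I-1,I-2,II-1,II-2,II-3]: 2 consistent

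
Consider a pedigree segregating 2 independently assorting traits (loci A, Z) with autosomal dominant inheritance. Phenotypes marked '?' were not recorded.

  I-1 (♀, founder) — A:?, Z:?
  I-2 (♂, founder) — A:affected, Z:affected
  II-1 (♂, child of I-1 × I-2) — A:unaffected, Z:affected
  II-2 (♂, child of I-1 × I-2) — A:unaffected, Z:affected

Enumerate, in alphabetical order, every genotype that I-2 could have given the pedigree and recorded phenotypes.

A/I-1 ? ·: aa|Aa
A/I-2 aff ·: Aa
A/II-1 un I-1×I-2: aa
A/II-2 un I-1×I-2: aa
⇒ A over [I-1,I-2,II-1,II-2]: 2 consistent
Z/I-1 ? ·: zz|Zz|ZZ
Z/I-2 aff ·: Zz|ZZ
Z/II-1 aff I-1×I-2: Zz|ZZ
Z/II-2 aff I-1×I-2: Zz|ZZ
⇒ Z over [I-1,I-2,II-1,II-2]: 15 consistent

I-2 ∈ {Aa ZZ, Aa Zz}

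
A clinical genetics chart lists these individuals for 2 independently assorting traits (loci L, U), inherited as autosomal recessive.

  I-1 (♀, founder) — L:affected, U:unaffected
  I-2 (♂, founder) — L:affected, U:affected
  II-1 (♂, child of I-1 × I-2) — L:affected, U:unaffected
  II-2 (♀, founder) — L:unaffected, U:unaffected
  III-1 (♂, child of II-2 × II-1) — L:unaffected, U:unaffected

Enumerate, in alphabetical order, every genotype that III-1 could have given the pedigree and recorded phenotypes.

III-1 ∈ {Ll UU, Ll Uu}

L/I-1 aff ·: ll
L/I-2 aff ·: ll
L/II-1 aff I-1×I-2: ll
L/II-2 un ·: LL|Ll
L/III-1 un II-2×II-1: Ll
⇒ L over [I-1,I-2,II-1,II-2,III-1]: 2 consistent
U/I-1 un ·: UU|Uu
U/I-2 aff ·: uu
U/II-1 un I-1×I-2: Uu
U/II-2 un ·: UU|Uu
U/III-1 un II-2×II-1: UU|Uu
⇒ U over [I-1,I-2,II-1,II-2,III-1]: 8 consistent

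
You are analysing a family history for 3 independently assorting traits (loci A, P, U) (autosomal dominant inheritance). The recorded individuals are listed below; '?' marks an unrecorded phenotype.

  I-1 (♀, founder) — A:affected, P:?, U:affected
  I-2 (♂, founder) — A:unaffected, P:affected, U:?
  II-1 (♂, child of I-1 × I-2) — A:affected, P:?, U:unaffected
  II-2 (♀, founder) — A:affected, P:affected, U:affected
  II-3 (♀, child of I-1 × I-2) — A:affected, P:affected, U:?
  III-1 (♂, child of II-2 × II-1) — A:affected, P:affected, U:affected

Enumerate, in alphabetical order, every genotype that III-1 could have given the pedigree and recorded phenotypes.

III-1 ∈ {AA PP Uu, AA Pp Uu, Aa PP Uu, Aa Pp Uu}

A/I-1 aff ·: Aa|AA
A/I-2 un ·: aa
A/II-1 aff I-1×I-2: Aa
A/II-2 aff ·: Aa|AA
A/II-3 aff I-1×I-2: Aa
A/III-1 aff II-2×II-1: Aa|AA
⇒ A over [I-1,I-2,II-1,II-2,II-3,III-1]: 8 consistent
P/I-1 ? ·: pp|Pp|PP
P/I-2 aff ·: Pp|PP
P/II-1 ? I-1×I-2: pp|Pp|PP
P/II-2 aff ·: Pp|PP
P/II-3 aff I-1×I-2: Pp|PP
P/III-1 aff II-2×II-1: Pp|PP
⇒ P over [I-1,I-2,II-1,II-2,II-3,III-1]: 59 consistent
U/I-1 aff ·: Uu
U/I-2 ? ·: uu|Uu
U/II-1 un I-1×I-2: uu
U/II-2 aff ·: Uu|UU
U/II-3 ? I-1×I-2: uu|Uu|UU
U/III-1 aff II-2×II-1: Uu
⇒ U over [I-1,I-2,II-1,II-2,II-3,III-1]: 10 consistent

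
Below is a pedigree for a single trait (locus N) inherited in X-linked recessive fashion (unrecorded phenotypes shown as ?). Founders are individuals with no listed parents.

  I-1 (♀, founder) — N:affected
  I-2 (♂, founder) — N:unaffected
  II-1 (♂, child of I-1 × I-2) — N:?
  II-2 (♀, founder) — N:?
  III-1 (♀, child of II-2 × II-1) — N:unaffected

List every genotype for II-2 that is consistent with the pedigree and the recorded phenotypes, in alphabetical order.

II-2 ∈ {X^NX^N, X^NX^n}

N/I-1 aff ·: X^nX^n
N/I-2 un ·: X^NY
N/II-1 ? I-1×I-2: X^nY
N/II-2 ? ·: X^NX^N|X^NX^n
N/III-1 un II-2×II-1: X^NX^n
⇒ N over [I-1,I-2,II-1,II-2,III-1]: 2 consistent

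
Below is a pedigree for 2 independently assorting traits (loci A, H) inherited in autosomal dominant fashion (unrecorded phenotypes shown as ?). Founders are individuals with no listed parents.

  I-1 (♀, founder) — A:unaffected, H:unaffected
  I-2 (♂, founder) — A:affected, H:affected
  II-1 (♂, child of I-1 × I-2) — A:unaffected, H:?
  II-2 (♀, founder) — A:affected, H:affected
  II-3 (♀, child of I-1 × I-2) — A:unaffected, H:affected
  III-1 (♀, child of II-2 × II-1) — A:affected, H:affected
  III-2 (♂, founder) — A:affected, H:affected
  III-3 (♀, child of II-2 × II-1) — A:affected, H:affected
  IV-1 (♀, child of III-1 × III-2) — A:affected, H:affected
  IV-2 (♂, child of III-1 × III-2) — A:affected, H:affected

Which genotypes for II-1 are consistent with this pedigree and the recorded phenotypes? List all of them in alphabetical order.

A/I-1 un ·: aa
A/I-2 aff ·: Aa
A/II-1 un I-1×I-2: aa
A/II-2 aff ·: Aa|AA
A/II-3 un I-1×I-2: aa
A/III-1 aff II-2×II-1: Aa
A/III-2 aff ·: Aa|AA
A/III-3 aff II-2×II-1: Aa
A/IV-1 aff III-1×III-2: Aa|AA
A/IV-2 aff III-1×III-2: Aa|AA
⇒ A over [I-1,I-2,II-1,II-2,II-3,III-1,III-2,III-3,IV-1,IV-2]: 16 consistent
H/I-1 un ·: hh
H/I-2 aff ·: Hh|HH
H/II-1 ? I-1×I-2: hh|Hh
H/II-2 aff ·: Hh|HH
H/II-3 aff I-1×I-2: Hh
H/III-1 aff II-2×II-1: Hh|HH
H/III-2 aff ·: Hh|HH
H/III-3 aff II-2×II-1: Hh|HH
H/IV-1 aff III-1×III-2: Hh|HH
H/IV-2 aff III-1×III-2: Hh|HH
⇒ H over [I-1,I-2,II-1,II-2,II-3,III-1,III-2,III-3,IV-1,IV-2]: 120 consistent

II-1 ∈ {aa Hh, aa hh}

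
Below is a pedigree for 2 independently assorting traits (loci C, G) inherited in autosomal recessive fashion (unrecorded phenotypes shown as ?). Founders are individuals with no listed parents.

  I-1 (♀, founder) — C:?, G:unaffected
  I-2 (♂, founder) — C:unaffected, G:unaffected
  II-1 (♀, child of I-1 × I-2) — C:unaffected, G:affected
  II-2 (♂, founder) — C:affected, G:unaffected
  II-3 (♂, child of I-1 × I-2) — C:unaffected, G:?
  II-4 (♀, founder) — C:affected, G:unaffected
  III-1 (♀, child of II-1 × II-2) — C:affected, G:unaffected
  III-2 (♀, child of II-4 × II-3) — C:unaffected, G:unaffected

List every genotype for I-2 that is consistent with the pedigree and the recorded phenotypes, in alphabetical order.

C/I-1 ? ·: CC|Cc|cc
C/I-2 un ·: CC|Cc
C/II-1 un I-1×I-2: Cc
C/II-2 aff ·: cc
C/II-3 un I-1×I-2: CC|Cc
C/II-4 aff ·: cc
C/III-1 aff II-1×II-2: cc
C/III-2 un II-4×II-3: Cc
⇒ C over [I-1,I-2,II-1,II-2,II-3,II-4,III-1,III-2]: 8 consistent
G/I-1 un ·: Gg
G/I-2 un ·: Gg
G/II-1 aff I-1×I-2: gg
G/II-2 un ·: GG|Gg
G/II-3 ? I-1×I-2: GG|Gg|gg
G/II-4 un ·: GG|Gg
G/III-1 un II-1×II-2: Gg
G/III-2 un II-4×II-3: GG|Gg
⇒ G over [I-1,I-2,II-1,II-2,II-3,II-4,III-1,III-2]: 18 consistent

I-2 ∈ {CC Gg, Cc Gg}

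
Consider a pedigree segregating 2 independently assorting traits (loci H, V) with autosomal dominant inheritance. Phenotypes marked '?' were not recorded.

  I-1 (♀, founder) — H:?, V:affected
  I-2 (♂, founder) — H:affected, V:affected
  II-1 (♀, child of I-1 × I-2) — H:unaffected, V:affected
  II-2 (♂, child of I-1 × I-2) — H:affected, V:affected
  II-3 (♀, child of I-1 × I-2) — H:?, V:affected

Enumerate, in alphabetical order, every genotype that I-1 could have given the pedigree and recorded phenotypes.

I-1 ∈ {Hh VV, Hh Vv, hh VV, hh Vv}

H/I-1 ? ·: hh|Hh
H/I-2 aff ·: Hh
H/II-1 un I-1×I-2: hh
H/II-2 aff I-1×I-2: Hh|HH
H/II-3 ? I-1×I-2: hh|Hh|HH
⇒ H over [I-1,I-2,II-1,II-2,II-3]: 8 consistent
V/I-1 aff ·: Vv|VV
V/I-2 aff ·: Vv|VV
V/II-1 aff I-1×I-2: Vv|VV
V/II-2 aff I-1×I-2: Vv|VV
V/II-3 aff I-1×I-2: Vv|VV
⇒ V over [I-1,I-2,II-1,II-2,II-3]: 25 consistent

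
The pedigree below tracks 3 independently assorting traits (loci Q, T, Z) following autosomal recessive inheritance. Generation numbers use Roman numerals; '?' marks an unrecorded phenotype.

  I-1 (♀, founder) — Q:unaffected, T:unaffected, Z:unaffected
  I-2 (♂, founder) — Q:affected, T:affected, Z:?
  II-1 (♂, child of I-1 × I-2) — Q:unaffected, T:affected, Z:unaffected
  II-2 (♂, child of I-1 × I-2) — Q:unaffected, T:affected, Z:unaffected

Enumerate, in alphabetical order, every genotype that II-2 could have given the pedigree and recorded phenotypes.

II-2 ∈ {Qq tt ZZ, Qq tt Zz}

Q/I-1 un ·: QQ|Qq
Q/I-2 aff ·: qq
Q/II-1 un I-1×I-2: Qq
Q/II-2 un I-1×I-2: Qq
⇒ Q over [I-1,I-2,II-1,II-2]: 2 consistent
T/I-1 un ·: Tt
T/I-2 aff ·: tt
T/II-1 aff I-1×I-2: tt
T/II-2 aff I-1×I-2: tt
⇒ T over [I-1,I-2,II-1,II-2]: 1 consistent
Z/I-1 un ·: ZZ|Zz
Z/I-2 ? ·: ZZ|Zz|zz
Z/II-1 un I-1×I-2: ZZ|Zz
Z/II-2 un I-1×I-2: ZZ|Zz
⇒ Z over [I-1,I-2,II-1,II-2]: 15 consistent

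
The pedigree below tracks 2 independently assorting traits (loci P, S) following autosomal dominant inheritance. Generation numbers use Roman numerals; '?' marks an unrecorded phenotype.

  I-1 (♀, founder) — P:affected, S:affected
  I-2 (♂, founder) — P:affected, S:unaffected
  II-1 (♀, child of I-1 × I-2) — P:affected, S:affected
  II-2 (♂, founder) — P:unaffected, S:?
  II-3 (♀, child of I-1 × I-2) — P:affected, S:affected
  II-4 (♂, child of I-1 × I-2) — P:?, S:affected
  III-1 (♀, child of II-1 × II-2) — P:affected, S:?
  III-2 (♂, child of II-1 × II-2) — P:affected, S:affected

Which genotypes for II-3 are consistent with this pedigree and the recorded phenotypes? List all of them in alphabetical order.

P/I-1 aff ·: Pp|PP
P/I-2 aff ·: Pp|PP
P/II-1 aff I-1×I-2: Pp|PP
P/II-2 un ·: pp
P/II-3 aff I-1×I-2: Pp|PP
P/II-4 ? I-1×I-2: pp|Pp|PP
P/III-1 aff II-1×II-2: Pp
P/III-2 aff II-1×II-2: Pp
⇒ P over [I-1,I-2,II-1,II-2,II-3,II-4,III-1,III-2]: 29 consistent
S/I-1 aff ·: Ss|SS
S/I-2 un ·: ss
S/II-1 aff I-1×I-2: Ss
S/II-2 ? ·: ss|Ss|SS
S/II-3 aff I-1×I-2: Ss
S/II-4 aff I-1×I-2: Ss
S/III-1 ? II-1×II-2: ss|Ss|SS
S/III-2 aff II-1×II-2: Ss|SS
⇒ S over [I-1,I-2,II-1,II-2,II-3,II-4,III-1,III-2]: 24 consistent

II-3 ∈ {PP Ss, Pp Ss}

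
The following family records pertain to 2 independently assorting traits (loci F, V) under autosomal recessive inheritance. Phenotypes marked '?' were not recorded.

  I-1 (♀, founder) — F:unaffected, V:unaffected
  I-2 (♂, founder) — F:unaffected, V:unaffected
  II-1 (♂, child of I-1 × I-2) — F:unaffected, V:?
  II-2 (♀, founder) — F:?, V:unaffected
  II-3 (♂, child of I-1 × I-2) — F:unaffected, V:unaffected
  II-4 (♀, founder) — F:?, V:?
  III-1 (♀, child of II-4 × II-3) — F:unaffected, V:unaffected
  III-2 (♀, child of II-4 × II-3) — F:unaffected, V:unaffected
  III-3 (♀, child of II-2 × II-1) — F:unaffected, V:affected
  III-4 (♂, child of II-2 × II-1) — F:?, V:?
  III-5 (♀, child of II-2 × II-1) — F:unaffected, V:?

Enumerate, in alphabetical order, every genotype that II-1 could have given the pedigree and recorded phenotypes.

II-1 ∈ {FF Vv, FF vv, Ff Vv, Ff vv}

F/I-1 un ·: FF|Ff
F/I-2 un ·: FF|Ff
F/II-1 un I-1×I-2: FF|Ff
F/II-2 ? ·: FF|Ff|ff
F/II-3 un I-1×I-2: FF|Ff
F/II-4 ? ·: FF|Ff|ff
F/III-1 un II-4×II-3: FF|Ff
F/III-2 un II-4×II-3: FF|Ff
F/III-3 un II-2×II-1: FF|Ff
F/III-4 ? II-2×II-1: FF|Ff|ff
F/III-5 un II-2×II-1: FF|Ff
⇒ F over [I-1,I-2,II-1,II-2,II-3,II-4,III-1,III-2,III-3,III-4,III-5]: 1500 consistent
V/I-1 un ·: VV|Vv
V/I-2 un ·: VV|Vv
V/II-1 ? I-1×I-2: Vv|vv
V/II-2 un ·: Vv
V/II-3 un I-1×I-2: VV|Vv
V/II-4 ? ·: VV|Vv|vv
V/III-1 un II-4×II-3: VV|Vv
V/III-2 un II-4×II-3: VV|Vv
V/III-3 aff II-2×II-1: vv
V/III-4 ? II-2×II-1: VV|Vv|vv
V/III-5 ? II-2×II-1: VV|Vv|vv
⇒ V over [I-1,I-2,II-1,II-2,II-3,II-4,III-1,III-2,III-3,III-4,III-5]: 465 consistent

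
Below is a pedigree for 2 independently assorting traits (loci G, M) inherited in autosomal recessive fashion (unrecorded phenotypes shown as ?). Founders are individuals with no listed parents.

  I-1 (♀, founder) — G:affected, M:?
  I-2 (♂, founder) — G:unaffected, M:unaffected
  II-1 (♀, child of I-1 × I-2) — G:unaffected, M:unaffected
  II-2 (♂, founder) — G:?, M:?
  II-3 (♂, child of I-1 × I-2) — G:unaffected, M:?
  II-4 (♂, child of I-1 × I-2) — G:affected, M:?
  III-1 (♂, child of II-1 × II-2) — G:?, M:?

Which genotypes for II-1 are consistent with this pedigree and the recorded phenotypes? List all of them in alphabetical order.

G/I-1 aff ·: gg
G/I-2 un ·: Gg
G/II-1 un I-1×I-2: Gg
G/II-2 ? ·: GG|Gg|gg
G/II-3 un I-1×I-2: Gg
G/II-4 aff I-1×I-2: gg
G/III-1 ? II-1×II-2: GG|Gg|gg
⇒ G over [I-1,I-2,II-1,II-2,II-3,II-4,III-1]: 7 consistent
M/I-1 ? ·: MM|Mm|mm
M/I-2 un ·: MM|Mm
M/II-1 un I-1×I-2: MM|Mm
M/II-2 ? ·: MM|Mm|mm
M/II-3 ? I-1×I-2: MM|Mm|mm
M/II-4 ? I-1×I-2: MM|Mm|mm
M/III-1 ? II-1×II-2: MM|Mm|mm
⇒ M over [I-1,I-2,II-1,II-2,II-3,II-4,III-1]: 226 consistent

II-1 ∈ {Gg MM, Gg Mm}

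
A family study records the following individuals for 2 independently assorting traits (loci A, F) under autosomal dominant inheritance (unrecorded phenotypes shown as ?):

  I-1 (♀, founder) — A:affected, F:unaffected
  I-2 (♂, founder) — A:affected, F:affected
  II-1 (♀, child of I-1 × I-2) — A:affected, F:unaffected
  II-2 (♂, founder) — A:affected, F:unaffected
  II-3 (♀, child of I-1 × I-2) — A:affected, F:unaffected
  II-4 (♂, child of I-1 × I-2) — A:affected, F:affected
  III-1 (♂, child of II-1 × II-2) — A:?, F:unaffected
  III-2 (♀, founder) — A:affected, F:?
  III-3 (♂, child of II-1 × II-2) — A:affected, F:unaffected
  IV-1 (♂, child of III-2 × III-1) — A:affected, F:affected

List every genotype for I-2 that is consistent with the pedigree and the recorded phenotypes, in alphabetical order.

A/I-1 aff ·: Aa|AA
A/I-2 aff ·: Aa|AA
A/II-1 aff I-1×I-2: Aa|AA
A/II-2 aff ·: Aa|AA
A/II-3 aff I-1×I-2: Aa|AA
A/II-4 aff I-1×I-2: Aa|AA
A/III-1 ? II-1×II-2: aa|Aa|AA
A/III-2 aff ·: Aa|AA
A/III-3 aff II-1×II-2: Aa|AA
A/IV-1 aff III-2×III-1: Aa|AA
⇒ A over [I-1,I-2,II-1,II-2,II-3,II-4,III-1,III-2,III-3,IV-1]: 605 consistent
F/I-1 un ·: ff
F/I-2 aff ·: Ff
F/II-1 un I-1×I-2: ff
F/II-2 un ·: ff
F/II-3 un I-1×I-2: ff
F/II-4 aff I-1×I-2: Ff
F/III-1 un II-1×II-2: ff
F/III-2 ? ·: Ff|FF
F/III-3 un II-1×II-2: ff
F/IV-1 aff III-2×III-1: Ff
⇒ F over [I-1,I-2,II-1,II-2,II-3,II-4,III-1,III-2,III-3,IV-1]: 2 consistent

I-2 ∈ {AA Ff, Aa Ff}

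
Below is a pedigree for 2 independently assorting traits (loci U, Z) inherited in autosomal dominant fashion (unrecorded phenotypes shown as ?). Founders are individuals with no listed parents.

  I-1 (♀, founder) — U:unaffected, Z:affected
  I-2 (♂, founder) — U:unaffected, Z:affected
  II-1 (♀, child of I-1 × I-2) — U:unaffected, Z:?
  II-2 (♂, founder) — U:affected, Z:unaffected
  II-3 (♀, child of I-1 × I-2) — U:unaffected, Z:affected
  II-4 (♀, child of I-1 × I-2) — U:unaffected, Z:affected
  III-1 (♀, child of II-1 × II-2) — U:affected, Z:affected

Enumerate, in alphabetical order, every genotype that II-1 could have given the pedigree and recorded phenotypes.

II-1 ∈ {uu ZZ, uu Zz}

U/I-1 un ·: uu
U/I-2 un ·: uu
U/II-1 un I-1×I-2: uu
U/II-2 aff ·: Uu|UU
U/II-3 un I-1×I-2: uu
U/II-4 un I-1×I-2: uu
U/III-1 aff II-1×II-2: Uu
⇒ U over [I-1,I-2,II-1,II-2,II-3,II-4,III-1]: 2 consistent
Z/I-1 aff ·: Zz|ZZ
Z/I-2 aff ·: Zz|ZZ
Z/II-1 ? I-1×I-2: Zz|ZZ
Z/II-2 un ·: zz
Z/II-3 aff I-1×I-2: Zz|ZZ
Z/II-4 aff I-1×I-2: Zz|ZZ
Z/III-1 aff II-1×II-2: Zz
⇒ Z over [I-1,I-2,II-1,II-2,II-3,II-4,III-1]: 25 consistent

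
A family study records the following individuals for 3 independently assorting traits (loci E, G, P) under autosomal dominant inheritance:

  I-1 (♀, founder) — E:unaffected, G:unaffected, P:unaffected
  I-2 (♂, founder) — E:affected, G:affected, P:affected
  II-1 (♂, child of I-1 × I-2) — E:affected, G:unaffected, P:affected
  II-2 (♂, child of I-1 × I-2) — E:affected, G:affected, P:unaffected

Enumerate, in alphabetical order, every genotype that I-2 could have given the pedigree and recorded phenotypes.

I-2 ∈ {EE Gg Pp, Ee Gg Pp}

E/I-1 un ·: ee
E/I-2 aff ·: Ee|EE
E/II-1 aff I-1×I-2: Ee
E/II-2 aff I-1×I-2: Ee
⇒ E over [I-1,I-2,II-1,II-2]: 2 consistent
G/I-1 un ·: gg
G/I-2 aff ·: Gg
G/II-1 un I-1×I-2: gg
G/II-2 aff I-1×I-2: Gg
⇒ G over [I-1,I-2,II-1,II-2]: 1 consistent
P/I-1 un ·: pp
P/I-2 aff ·: Pp
P/II-1 aff I-1×I-2: Pp
P/II-2 un I-1×I-2: pp
⇒ P over [I-1,I-2,II-1,II-2]: 1 consistent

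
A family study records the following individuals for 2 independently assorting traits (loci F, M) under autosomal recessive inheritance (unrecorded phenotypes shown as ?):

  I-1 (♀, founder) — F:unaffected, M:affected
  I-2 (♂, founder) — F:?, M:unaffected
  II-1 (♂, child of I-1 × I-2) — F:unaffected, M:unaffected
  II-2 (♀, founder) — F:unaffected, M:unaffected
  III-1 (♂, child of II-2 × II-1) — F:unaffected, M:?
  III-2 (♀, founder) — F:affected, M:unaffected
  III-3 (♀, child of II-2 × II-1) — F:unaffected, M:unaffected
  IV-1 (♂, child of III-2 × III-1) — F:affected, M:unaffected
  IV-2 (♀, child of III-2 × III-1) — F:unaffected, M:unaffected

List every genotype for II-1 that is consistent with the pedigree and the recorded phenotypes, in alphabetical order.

F/I-1 un ·: FF|Ff
F/I-2 ? ·: FF|Ff|ff
F/II-1 un I-1×I-2: FF|Ff
F/II-2 un ·: FF|Ff
F/III-1 un II-2×II-1: Ff
F/III-2 aff ·: ff
F/III-3 un II-2×II-1: FF|Ff
F/IV-1 aff III-2×III-1: ff
F/IV-2 un III-2×III-1: Ff
⇒ F over [I-1,I-2,II-1,II-2,III-1,III-2,III-3,IV-1,IV-2]: 28 consistent
M/I-1 aff ·: mm
M/I-2 un ·: MM|Mm
M/II-1 un I-1×I-2: Mm
M/II-2 un ·: MM|Mm
M/III-1 ? II-2×II-1: MM|Mm|mm
M/III-2 un ·: MM|Mm
M/III-3 un II-2×II-1: MM|Mm
M/IV-1 un III-2×III-1: MM|Mm
M/IV-2 un III-2×III-1: MM|Mm
⇒ M over [I-1,I-2,II-1,II-2,III-1,III-2,III-3,IV-1,IV-2]: 112 consistent

II-1 ∈ {FF Mm, Ff Mm}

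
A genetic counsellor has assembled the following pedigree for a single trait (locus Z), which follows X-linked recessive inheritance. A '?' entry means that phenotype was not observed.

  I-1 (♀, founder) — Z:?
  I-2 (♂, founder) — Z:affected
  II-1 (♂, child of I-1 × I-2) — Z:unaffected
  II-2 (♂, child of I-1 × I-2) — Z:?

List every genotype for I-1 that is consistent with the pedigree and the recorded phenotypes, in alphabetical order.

I-1 ∈ {X^ZX^Z, X^ZX^z}

Z/I-1 ? ·: X^ZX^Z|X^ZX^z
Z/I-2 aff ·: X^zY
Z/II-1 un I-1×I-2: X^ZY
Z/II-2 ? I-1×I-2: X^ZY|X^zY
⇒ Z over [I-1,I-2,II-1,II-2]: 3 consistent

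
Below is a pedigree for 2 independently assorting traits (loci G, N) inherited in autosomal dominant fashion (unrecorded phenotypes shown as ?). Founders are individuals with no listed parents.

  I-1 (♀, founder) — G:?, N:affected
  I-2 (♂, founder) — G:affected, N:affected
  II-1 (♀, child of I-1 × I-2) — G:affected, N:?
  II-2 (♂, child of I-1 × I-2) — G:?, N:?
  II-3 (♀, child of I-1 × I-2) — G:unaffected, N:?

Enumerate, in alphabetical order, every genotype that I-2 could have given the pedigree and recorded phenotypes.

I-2 ∈ {Gg NN, Gg Nn}

G/I-1 ? ·: gg|Gg
G/I-2 aff ·: Gg
G/II-1 aff I-1×I-2: Gg|GG
G/II-2 ? I-1×I-2: gg|Gg|GG
G/II-3 un I-1×I-2: gg
⇒ G over [I-1,I-2,II-1,II-2,II-3]: 8 consistent
N/I-1 aff ·: Nn|NN
N/I-2 aff ·: Nn|NN
N/II-1 ? I-1×I-2: nn|Nn|NN
N/II-2 ? I-1×I-2: nn|Nn|NN
N/II-3 ? I-1×I-2: nn|Nn|NN
⇒ N over [I-1,I-2,II-1,II-2,II-3]: 44 consistent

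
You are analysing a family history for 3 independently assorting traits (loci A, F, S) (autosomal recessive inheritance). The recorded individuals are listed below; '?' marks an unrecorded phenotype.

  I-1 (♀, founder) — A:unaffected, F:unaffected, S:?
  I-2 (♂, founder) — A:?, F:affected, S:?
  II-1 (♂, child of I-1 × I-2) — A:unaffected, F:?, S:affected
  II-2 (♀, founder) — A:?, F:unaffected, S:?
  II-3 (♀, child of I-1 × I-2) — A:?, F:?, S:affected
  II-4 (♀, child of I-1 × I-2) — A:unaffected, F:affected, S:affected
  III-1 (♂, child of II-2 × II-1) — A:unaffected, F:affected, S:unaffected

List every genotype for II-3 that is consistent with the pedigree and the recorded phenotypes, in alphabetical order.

II-3 ∈ {AA Ff ss, AA ff ss, Aa Ff ss, Aa ff ss, aa Ff ss, aa ff ss}

A/I-1 un ·: AA|Aa
A/I-2 ? ·: AA|Aa|aa
A/II-1 un I-1×I-2: AA|Aa
A/II-2 ? ·: AA|Aa|aa
A/II-3 ? I-1×I-2: AA|Aa|aa
A/II-4 un I-1×I-2: AA|Aa
A/III-1 un II-2×II-1: AA|Aa
⇒ A over [I-1,I-2,II-1,II-2,II-3,II-4,III-1]: 145 consistent
F/I-1 un ·: Ff
F/I-2 aff ·: ff
F/II-1 ? I-1×I-2: Ff|ff
F/II-2 un ·: Ff
F/II-3 ? I-1×I-2: Ff|ff
F/II-4 aff I-1×I-2: ff
F/III-1 aff II-2×II-1: ff
⇒ F over [I-1,I-2,II-1,II-2,II-3,II-4,III-1]: 4 consistent
S/I-1 ? ·: Ss|ss
S/I-2 ? ·: Ss|ss
S/II-1 aff I-1×I-2: ss
S/II-2 ? ·: SS|Ss
S/II-3 aff I-1×I-2: ss
S/II-4 aff I-1×I-2: ss
S/III-1 un II-2×II-1: Ss
⇒ S over [I-1,I-2,II-1,II-2,II-3,II-4,III-1]: 8 consistent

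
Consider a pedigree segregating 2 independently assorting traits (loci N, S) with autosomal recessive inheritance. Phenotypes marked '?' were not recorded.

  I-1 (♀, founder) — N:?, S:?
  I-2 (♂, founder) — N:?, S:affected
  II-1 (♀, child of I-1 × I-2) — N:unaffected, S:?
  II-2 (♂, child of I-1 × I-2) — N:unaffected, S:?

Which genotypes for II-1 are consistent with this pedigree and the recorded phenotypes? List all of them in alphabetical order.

N/I-1 ? ·: NN|Nn|nn
N/I-2 ? ·: NN|Nn|nn
N/II-1 un I-1×I-2: NN|Nn
N/II-2 un I-1×I-2: NN|Nn
⇒ N over [I-1,I-2,II-1,II-2]: 17 consistent
S/I-1 ? ·: SS|Ss|ss
S/I-2 aff ·: ss
S/II-1 ? I-1×I-2: Ss|ss
S/II-2 ? I-1×I-2: Ss|ss
⇒ S over [I-1,I-2,II-1,II-2]: 6 consistent

II-1 ∈ {NN Ss, NN ss, Nn Ss, Nn ss}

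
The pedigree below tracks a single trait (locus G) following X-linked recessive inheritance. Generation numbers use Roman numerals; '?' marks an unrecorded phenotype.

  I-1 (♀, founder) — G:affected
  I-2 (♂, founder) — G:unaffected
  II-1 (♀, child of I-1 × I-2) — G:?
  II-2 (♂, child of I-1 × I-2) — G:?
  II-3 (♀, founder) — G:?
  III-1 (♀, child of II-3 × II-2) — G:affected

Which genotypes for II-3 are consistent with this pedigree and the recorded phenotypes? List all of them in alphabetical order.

G/I-1 aff ·: X^gX^g
G/I-2 un ·: X^GY
G/II-1 ? I-1×I-2: X^GX^g
G/II-2 ? I-1×I-2: X^gY
G/II-3 ? ·: X^GX^g|X^gX^g
G/III-1 aff II-3×II-2: X^gX^g
⇒ G over [I-1,I-2,II-1,II-2,II-3,III-1]: 2 consistent

II-3 ∈ {X^GX^g, X^gX^g}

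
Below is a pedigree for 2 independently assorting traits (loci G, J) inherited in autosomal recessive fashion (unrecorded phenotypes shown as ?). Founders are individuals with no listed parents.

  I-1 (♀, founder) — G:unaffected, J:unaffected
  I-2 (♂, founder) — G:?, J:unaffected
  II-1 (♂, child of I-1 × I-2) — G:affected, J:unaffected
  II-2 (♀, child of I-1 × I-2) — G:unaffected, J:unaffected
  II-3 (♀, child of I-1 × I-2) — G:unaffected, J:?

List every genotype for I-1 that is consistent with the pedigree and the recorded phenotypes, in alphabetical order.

I-1 ∈ {Gg JJ, Gg Jj}

G/I-1 un ·: Gg
G/I-2 ? ·: Gg|gg
G/II-1 aff I-1×I-2: gg
G/II-2 un I-1×I-2: GG|Gg
G/II-3 un I-1×I-2: GG|Gg
⇒ G over [I-1,I-2,II-1,II-2,II-3]: 5 consistent
J/I-1 un ·: JJ|Jj
J/I-2 un ·: JJ|Jj
J/II-1 un I-1×I-2: JJ|Jj
J/II-2 un I-1×I-2: JJ|Jj
J/II-3 ? I-1×I-2: JJ|Jj|jj
⇒ J over [I-1,I-2,II-1,II-2,II-3]: 29 consistent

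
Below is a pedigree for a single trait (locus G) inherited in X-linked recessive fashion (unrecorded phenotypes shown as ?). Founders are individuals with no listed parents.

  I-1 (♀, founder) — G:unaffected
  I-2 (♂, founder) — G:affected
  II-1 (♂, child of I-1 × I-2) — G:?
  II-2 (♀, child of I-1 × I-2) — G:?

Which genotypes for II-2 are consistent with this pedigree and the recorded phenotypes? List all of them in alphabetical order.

G/I-1 un ·: X^GX^G|X^GX^g
G/I-2 aff ·: X^gY
G/II-1 ? I-1×I-2: X^GY|X^gY
G/II-2 ? I-1×I-2: X^GX^g|X^gX^g
⇒ G over [I-1,I-2,II-1,II-2]: 5 consistent

II-2 ∈ {X^GX^g, X^gX^g}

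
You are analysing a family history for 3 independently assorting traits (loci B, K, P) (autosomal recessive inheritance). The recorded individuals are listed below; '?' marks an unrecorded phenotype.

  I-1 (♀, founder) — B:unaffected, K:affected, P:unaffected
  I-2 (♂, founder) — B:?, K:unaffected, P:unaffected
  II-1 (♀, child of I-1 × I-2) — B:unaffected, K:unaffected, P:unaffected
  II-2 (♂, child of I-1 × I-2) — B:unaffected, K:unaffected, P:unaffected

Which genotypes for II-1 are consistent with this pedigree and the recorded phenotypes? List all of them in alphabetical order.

II-1 ∈ {BB Kk PP, BB Kk Pp, Bb Kk PP, Bb Kk Pp}

B/I-1 un ·: BB|Bb
B/I-2 ? ·: BB|Bb|bb
B/II-1 un I-1×I-2: BB|Bb
B/II-2 un I-1×I-2: BB|Bb
⇒ B over [I-1,I-2,II-1,II-2]: 15 consistent
K/I-1 aff ·: kk
K/I-2 un ·: KK|Kk
K/II-1 un I-1×I-2: Kk
K/II-2 un I-1×I-2: Kk
⇒ K over [I-1,I-2,II-1,II-2]: 2 consistent
P/I-1 un ·: PP|Pp
P/I-2 un ·: PP|Pp
P/II-1 un I-1×I-2: PP|Pp
P/II-2 un I-1×I-2: PP|Pp
⇒ P over [I-1,I-2,II-1,II-2]: 13 consistent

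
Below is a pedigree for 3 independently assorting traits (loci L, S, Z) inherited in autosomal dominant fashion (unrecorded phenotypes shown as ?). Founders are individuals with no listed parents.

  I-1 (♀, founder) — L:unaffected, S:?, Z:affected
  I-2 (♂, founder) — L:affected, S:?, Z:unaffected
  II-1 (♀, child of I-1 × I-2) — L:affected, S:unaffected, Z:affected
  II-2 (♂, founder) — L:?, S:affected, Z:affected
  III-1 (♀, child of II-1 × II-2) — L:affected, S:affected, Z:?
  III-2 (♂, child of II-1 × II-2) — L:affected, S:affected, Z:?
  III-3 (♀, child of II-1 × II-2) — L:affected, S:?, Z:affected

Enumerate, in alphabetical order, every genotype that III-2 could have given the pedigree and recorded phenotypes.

L/I-1 un ·: ll
L/I-2 aff ·: Ll|LL
L/II-1 aff I-1×I-2: Ll
L/II-2 ? ·: ll|Ll|LL
L/III-1 aff II-1×II-2: Ll|LL
L/III-2 aff II-1×II-2: Ll|LL
L/III-3 aff II-1×II-2: Ll|LL
⇒ L over [I-1,I-2,II-1,II-2,III-1,III-2,III-3]: 34 consistent
S/I-1 ? ·: ss|Ss
S/I-2 ? ·: ss|Ss
S/II-1 un I-1×I-2: ss
S/II-2 aff ·: Ss|SS
S/III-1 aff II-1×II-2: Ss
S/III-2 aff II-1×II-2: Ss
S/III-3 ? II-1×II-2: ss|Ss
⇒ S over [I-1,I-2,II-1,II-2,III-1,III-2,III-3]: 12 consistent
Z/I-1 aff ·: Zz|ZZ
Z/I-2 un ·: zz
Z/II-1 aff I-1×I-2: Zz
Z/II-2 aff ·: Zz|ZZ
Z/III-1 ? II-1×II-2: zz|Zz|ZZ
Z/III-2 ? II-1×II-2: zz|Zz|ZZ
Z/III-3 aff II-1×II-2: Zz|ZZ
⇒ Z over [I-1,I-2,II-1,II-2,III-1,III-2,III-3]: 52 consistent

III-2 ∈ {LL Ss ZZ, LL Ss Zz, LL Ss zz, Ll Ss ZZ, Ll Ss Zz, Ll Ss zz}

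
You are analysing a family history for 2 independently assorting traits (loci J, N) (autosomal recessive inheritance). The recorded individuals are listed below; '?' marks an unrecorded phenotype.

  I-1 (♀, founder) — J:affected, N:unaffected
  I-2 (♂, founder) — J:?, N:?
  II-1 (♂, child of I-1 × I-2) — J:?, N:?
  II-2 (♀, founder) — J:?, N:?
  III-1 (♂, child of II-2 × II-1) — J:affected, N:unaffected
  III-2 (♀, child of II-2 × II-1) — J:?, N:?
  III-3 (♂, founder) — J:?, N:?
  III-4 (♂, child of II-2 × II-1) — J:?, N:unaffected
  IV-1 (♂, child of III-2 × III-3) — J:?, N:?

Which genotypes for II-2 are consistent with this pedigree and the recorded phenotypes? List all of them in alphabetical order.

II-2 ∈ {Jj NN, Jj Nn, Jj nn, jj NN, jj Nn, jj nn}

J/I-1 aff ·: jj
J/I-2 ? ·: JJ|Jj|jj
J/II-1 ? I-1×I-2: Jj|jj
J/II-2 ? ·: Jj|jj
J/III-1 aff II-2×II-1: jj
J/III-2 ? II-2×II-1: JJ|Jj|jj
J/III-3 ? ·: JJ|Jj|jj
J/III-4 ? II-2×II-1: JJ|Jj|jj
J/IV-1 ? III-2×III-3: JJ|Jj|jj
⇒ J over [I-1,I-2,II-1,II-2,III-1,III-2,III-3,III-4,IV-1]: 186 consistent
N/I-1 un ·: NN|Nn
N/I-2 ? ·: NN|Nn|nn
N/II-1 ? I-1×I-2: NN|Nn|nn
N/II-2 ? ·: NN|Nn|nn
N/III-1 un II-2×II-1: NN|Nn
N/III-2 ? II-2×II-1: NN|Nn|nn
N/III-3 ? ·: NN|Nn|nn
N/III-4 un II-2×II-1: NN|Nn
N/IV-1 ? III-2×III-3: NN|Nn|nn
⇒ N over [I-1,I-2,II-1,II-2,III-1,III-2,III-3,III-4,IV-1]: 831 consistent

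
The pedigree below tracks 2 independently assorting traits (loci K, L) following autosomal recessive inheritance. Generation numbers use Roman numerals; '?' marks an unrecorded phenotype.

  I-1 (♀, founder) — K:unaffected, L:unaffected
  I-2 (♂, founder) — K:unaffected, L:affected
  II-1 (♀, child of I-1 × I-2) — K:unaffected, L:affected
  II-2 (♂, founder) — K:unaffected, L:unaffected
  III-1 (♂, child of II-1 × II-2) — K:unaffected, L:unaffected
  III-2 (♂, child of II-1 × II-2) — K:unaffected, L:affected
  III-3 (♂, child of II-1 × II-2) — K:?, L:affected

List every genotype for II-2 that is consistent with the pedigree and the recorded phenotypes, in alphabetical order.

II-2 ∈ {KK Ll, Kk Ll}

K/I-1 un ·: KK|Kk
K/I-2 un ·: KK|Kk
K/II-1 un I-1×I-2: KK|Kk
K/II-2 un ·: KK|Kk
K/III-1 un II-1×II-2: KK|Kk
K/III-2 un II-1×II-2: KK|Kk
K/III-3 ? II-1×II-2: KK|Kk|kk
⇒ K over [I-1,I-2,II-1,II-2,III-1,III-2,III-3]: 96 consistent
L/I-1 un ·: Ll
L/I-2 aff ·: ll
L/II-1 aff I-1×I-2: ll
L/II-2 un ·: Ll
L/III-1 un II-1×II-2: Ll
L/III-2 aff II-1×II-2: ll
L/III-3 aff II-1×II-2: ll
⇒ L over [I-1,I-2,II-1,II-2,III-1,III-2,III-3]: 1 consistent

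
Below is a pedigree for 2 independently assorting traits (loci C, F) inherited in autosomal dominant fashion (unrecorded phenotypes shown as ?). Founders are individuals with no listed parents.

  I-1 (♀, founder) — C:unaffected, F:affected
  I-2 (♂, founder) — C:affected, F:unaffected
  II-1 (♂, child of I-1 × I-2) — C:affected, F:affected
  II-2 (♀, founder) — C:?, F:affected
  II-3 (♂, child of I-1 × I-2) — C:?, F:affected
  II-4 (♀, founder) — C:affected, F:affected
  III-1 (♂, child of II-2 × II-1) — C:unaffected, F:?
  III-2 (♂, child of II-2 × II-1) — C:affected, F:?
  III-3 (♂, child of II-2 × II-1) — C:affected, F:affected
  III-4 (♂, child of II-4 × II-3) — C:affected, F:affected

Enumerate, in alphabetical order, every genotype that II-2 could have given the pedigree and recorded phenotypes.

II-2 ∈ {Cc FF, Cc Ff, cc FF, cc Ff}

C/I-1 un ·: cc
C/I-2 aff ·: Cc|CC
C/II-1 aff I-1×I-2: Cc
C/II-2 ? ·: cc|Cc
C/II-3 ? I-1×I-2: cc|Cc
C/II-4 aff ·: Cc|CC
C/III-1 un II-2×II-1: cc
C/III-2 aff II-2×II-1: Cc|CC
C/III-3 aff II-2×II-1: Cc|CC
C/III-4 aff II-4×II-3: Cc|CC
⇒ C over [I-1,I-2,II-1,II-2,II-3,II-4,III-1,III-2,III-3,III-4]: 50 consistent
F/I-1 aff ·: Ff|FF
F/I-2 un ·: ff
F/II-1 aff I-1×I-2: Ff
F/II-2 aff ·: Ff|FF
F/II-3 aff I-1×I-2: Ff
F/II-4 aff ·: Ff|FF
F/III-1 ? II-2×II-1: ff|Ff|FF
F/III-2 ? II-2×II-1: ff|Ff|FF
F/III-3 aff II-2×II-1: Ff|FF
F/III-4 aff II-4×II-3: Ff|FF
⇒ F over [I-1,I-2,II-1,II-2,II-3,II-4,III-1,III-2,III-3,III-4]: 208 consistent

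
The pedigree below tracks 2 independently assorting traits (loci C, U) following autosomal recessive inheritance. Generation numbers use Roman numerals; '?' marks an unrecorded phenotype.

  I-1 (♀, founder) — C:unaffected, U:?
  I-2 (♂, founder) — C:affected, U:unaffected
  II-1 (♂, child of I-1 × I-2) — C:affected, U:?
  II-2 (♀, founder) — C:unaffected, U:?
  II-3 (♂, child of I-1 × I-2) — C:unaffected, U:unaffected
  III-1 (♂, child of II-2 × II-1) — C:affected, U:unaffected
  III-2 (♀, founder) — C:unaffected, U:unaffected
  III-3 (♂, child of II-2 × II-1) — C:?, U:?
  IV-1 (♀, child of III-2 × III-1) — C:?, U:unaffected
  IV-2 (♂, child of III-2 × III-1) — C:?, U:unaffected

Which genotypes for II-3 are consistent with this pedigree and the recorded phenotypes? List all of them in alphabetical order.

C/I-1 un ·: Cc
C/I-2 aff ·: cc
C/II-1 aff I-1×I-2: cc
C/II-2 un ·: Cc
C/II-3 un I-1×I-2: Cc
C/III-1 aff II-2×II-1: cc
C/III-2 un ·: CC|Cc
C/III-3 ? II-2×II-1: Cc|cc
C/IV-1 ? III-2×III-1: Cc|cc
C/IV-2 ? III-2×III-1: Cc|cc
⇒ C over [I-1,I-2,II-1,II-2,II-3,III-1,III-2,III-3,IV-1,IV-2]: 10 consistent
U/I-1 ? ·: UU|Uu|uu
U/I-2 un ·: UU|Uu
U/II-1 ? I-1×I-2: UU|Uu|uu
U/II-2 ? ·: UU|Uu|uu
U/II-3 un I-1×I-2: UU|Uu
U/III-1 un II-2×II-1: UU|Uu
U/III-2 un ·: UU|Uu
U/III-3 ? II-2×II-1: UU|Uu|uu
U/IV-1 un III-2×III-1: UU|Uu
U/IV-2 un III-2×III-1: UU|Uu
⇒ U over [I-1,I-2,II-1,II-2,II-3,III-1,III-2,III-3,IV-1,IV-2]: 993 consistent

II-3 ∈ {Cc UU, Cc Uu}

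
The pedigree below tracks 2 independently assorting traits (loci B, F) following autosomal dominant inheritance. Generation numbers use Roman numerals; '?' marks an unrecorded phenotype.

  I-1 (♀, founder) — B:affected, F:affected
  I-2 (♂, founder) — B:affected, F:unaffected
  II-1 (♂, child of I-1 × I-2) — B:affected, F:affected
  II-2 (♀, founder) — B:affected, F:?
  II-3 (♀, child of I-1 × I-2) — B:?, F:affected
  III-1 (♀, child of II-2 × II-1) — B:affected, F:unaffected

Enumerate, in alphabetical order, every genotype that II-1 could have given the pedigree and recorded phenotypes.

II-1 ∈ {BB Ff, Bb Ff}

B/I-1 aff ·: Bb|BB
B/I-2 aff ·: Bb|BB
B/II-1 aff I-1×I-2: Bb|BB
B/II-2 aff ·: Bb|BB
B/II-3 ? I-1×I-2: bb|Bb|BB
B/III-1 aff II-2×II-1: Bb|BB
⇒ B over [I-1,I-2,II-1,II-2,II-3,III-1]: 52 consistent
F/I-1 aff ·: Ff|FF
F/I-2 un ·: ff
F/II-1 aff I-1×I-2: Ff
F/II-2 ? ·: ff|Ff
F/II-3 aff I-1×I-2: Ff
F/III-1 un II-2×II-1: ff
⇒ F over [I-1,I-2,II-1,II-2,II-3,III-1]: 4 consistent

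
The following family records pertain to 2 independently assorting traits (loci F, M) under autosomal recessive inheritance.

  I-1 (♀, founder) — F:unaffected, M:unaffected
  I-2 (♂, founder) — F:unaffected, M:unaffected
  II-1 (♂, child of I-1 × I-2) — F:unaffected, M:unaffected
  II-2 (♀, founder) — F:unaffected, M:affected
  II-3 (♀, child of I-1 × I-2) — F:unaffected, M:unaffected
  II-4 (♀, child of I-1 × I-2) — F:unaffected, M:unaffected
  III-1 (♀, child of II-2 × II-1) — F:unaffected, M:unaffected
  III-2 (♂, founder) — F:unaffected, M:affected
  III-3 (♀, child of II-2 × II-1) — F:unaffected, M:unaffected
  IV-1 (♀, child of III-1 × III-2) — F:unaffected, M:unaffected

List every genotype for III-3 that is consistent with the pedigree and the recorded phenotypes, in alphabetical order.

F/I-1 un ·: FF|Ff
F/I-2 un ·: FF|Ff
F/II-1 un I-1×I-2: FF|Ff
F/II-2 un ·: FF|Ff
F/II-3 un I-1×I-2: FF|Ff
F/II-4 un I-1×I-2: FF|Ff
F/III-1 un II-2×II-1: FF|Ff
F/III-2 un ·: FF|Ff
F/III-3 un II-2×II-1: FF|Ff
F/IV-1 un III-1×III-2: FF|Ff
⇒ F over [I-1,I-2,II-1,II-2,II-3,II-4,III-1,III-2,III-3,IV-1]: 557 consistent
M/I-1 un ·: MM|Mm
M/I-2 un ·: MM|Mm
M/II-1 un I-1×I-2: MM|Mm
M/II-2 aff ·: mm
M/II-3 un I-1×I-2: MM|Mm
M/II-4 un I-1×I-2: MM|Mm
M/III-1 un II-2×II-1: Mm
M/III-2 aff ·: mm
M/III-3 un II-2×II-1: Mm
M/IV-1 un III-1×III-2: Mm
⇒ M over [I-1,I-2,II-1,II-2,II-3,II-4,III-1,III-2,III-3,IV-1]: 25 consistent

III-3 ∈ {FF Mm, Ff Mm}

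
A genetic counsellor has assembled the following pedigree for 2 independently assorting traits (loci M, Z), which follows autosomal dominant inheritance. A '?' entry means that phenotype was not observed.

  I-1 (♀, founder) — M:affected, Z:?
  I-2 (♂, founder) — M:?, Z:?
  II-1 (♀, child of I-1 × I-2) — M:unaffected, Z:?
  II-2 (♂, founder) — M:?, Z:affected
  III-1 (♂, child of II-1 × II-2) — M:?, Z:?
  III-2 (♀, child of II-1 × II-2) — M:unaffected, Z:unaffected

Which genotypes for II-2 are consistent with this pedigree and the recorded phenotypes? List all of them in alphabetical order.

II-2 ∈ {Mm Zz, mm Zz}

M/I-1 aff ·: Mm
M/I-2 ? ·: mm|Mm
M/II-1 un I-1×I-2: mm
M/II-2 ? ·: mm|Mm
M/III-1 ? II-1×II-2: mm|Mm
M/III-2 un II-1×II-2: mm
⇒ M over [I-1,I-2,II-1,II-2,III-1,III-2]: 6 consistent
Z/I-1 ? ·: zz|Zz|ZZ
Z/I-2 ? ·: zz|Zz|ZZ
Z/II-1 ? I-1×I-2: zz|Zz
Z/II-2 aff ·: Zz
Z/III-1 ? II-1×II-2: zz|Zz|ZZ
Z/III-2 un II-1×II-2: zz
⇒ Z over [I-1,I-2,II-1,II-2,III-1,III-2]: 29 consistent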